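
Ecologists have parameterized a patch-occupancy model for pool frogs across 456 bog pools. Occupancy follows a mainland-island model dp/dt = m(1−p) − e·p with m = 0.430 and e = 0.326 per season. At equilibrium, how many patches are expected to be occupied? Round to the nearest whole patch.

259

p* = m/(m+e) = 0.430/0.7560 = 0.5688.
Expected occupied patches = N × p* = 456 × 0.5688 = 259.37 ≈ 259.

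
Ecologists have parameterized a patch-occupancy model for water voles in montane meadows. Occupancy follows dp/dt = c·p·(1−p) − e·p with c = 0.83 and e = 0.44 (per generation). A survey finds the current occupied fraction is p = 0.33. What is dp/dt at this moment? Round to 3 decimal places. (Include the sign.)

0.038

Colonization term: c·p·(1−p) = 0.83×0.33×0.6700 = 0.18351.
Extinction term: e·p = 0.14520.
dp/dt = 0.18351 − 0.14520 = 0.03831.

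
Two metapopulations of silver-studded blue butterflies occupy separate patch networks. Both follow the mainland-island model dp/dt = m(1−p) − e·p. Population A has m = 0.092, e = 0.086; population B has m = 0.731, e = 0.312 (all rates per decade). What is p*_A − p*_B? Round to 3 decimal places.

-0.184

A: p*_A = m/(m+e) = 0.092/0.1780 = 0.5169.
B: p*_B = 0.731/1.0430 = 0.7009.
p*_A − p*_B = 0.5169 − 0.7009 = -0.1840.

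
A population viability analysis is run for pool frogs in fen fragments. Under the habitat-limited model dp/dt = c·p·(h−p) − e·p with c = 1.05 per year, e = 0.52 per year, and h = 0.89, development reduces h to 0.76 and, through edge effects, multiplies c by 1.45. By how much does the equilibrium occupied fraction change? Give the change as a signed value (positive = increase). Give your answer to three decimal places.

Before: p* = h − e/c = 0.89 − 0.52/1.05 = 0.89 − 0.4952 = 0.3948.
After: c = 1.5225, e = 0.52, h = 0.76; p* = 0.76 − 0.52/1.5225 = 0.4185.
Δp* = 0.4185 − 0.3948 = +0.0237.

0.024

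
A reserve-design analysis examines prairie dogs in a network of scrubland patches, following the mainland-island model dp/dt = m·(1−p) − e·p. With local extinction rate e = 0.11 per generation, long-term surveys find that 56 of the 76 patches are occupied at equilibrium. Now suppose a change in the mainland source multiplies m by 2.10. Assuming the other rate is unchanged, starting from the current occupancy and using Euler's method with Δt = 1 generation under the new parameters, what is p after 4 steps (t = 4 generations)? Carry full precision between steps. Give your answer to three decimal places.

Observed p* = 56/76 = 0.73684.
Balance m(1−p*) = e·p* gives m = e·p*/(1−p*) = 0.11×0.73684/0.26316 = 0.30800.
Starting from p₀ = 0.73684; update p ← p + (dp/dt)·Δt with the new parameters.
step 1: Δp = +0.08916, p = 0.82600
step 2: Δp = +0.02168, p = 0.84768
step 3: Δp = +0.00527, p = 0.85296
step 4: Δp = +0.00128, p = 0.85424

0.854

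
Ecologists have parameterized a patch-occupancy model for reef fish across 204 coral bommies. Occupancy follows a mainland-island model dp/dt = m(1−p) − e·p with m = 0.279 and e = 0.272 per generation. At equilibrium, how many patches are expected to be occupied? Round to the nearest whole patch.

103

p* = m/(m+e) = 0.279/0.5510 = 0.5064.
Expected occupied patches = N × p* = 204 × 0.5064 = 103.30 ≈ 103.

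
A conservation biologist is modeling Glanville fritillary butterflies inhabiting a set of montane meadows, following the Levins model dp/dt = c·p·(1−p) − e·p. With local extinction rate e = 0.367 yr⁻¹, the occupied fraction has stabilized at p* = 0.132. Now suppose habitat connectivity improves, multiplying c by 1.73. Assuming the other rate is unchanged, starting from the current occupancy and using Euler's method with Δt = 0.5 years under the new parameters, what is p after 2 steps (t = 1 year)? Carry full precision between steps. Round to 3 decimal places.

Balance c(1−p*) = e gives c = e/(1 − 0.13200) = 0.367/0.86800 = 0.42281.
Starting from p₀ = 0.13200; update p ← p + (dp/dt)·Δt with the new parameters.
  1  |  dp/dt·Δt = +0.017682  |  p_1 = 0.149682
  2  |  dp/dt·Δt = +0.019083  |  p_2 = 0.168765

0.169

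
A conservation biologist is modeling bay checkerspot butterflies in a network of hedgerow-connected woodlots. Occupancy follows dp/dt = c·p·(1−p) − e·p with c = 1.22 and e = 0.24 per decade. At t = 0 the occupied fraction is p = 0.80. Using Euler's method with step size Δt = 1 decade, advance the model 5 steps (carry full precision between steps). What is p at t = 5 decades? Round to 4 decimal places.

0.8033

Update rule: p ← p + [c·p·(1−p) − e·p]·Δt with Δt = 1.
p: 0.80000 → 0.80320  (Δp = +0.00320)
p: 0.80320 → 0.80328  (Δp = +0.00008)
p: 0.80328 → 0.80328  (Δp = +0.00000)
p: 0.80328 → 0.80328  (Δp = +0.00000)
p: 0.80328 → 0.80328  (Δp = +0.00000)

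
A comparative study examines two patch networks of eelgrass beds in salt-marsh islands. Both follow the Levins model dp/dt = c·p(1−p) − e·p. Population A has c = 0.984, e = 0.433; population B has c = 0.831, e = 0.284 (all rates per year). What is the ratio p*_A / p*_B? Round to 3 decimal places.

0.851

A: p*_A = 1 − 0.433/0.984 = 0.5600.
B: p*_B = 1 − 0.284/0.831 = 0.6582.
p*_A / p*_B = 0.5600/0.6582 = 0.8507.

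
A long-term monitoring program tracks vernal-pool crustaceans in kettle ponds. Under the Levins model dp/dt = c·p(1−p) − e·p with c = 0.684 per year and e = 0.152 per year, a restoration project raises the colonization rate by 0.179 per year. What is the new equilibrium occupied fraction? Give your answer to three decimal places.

0.824

Before: p* = 1 − 0.152/0.684 = 0.7778.
After the change, c = 0.863, e = 0.152, so p* = 1 − 0.152/0.863 = 0.8239.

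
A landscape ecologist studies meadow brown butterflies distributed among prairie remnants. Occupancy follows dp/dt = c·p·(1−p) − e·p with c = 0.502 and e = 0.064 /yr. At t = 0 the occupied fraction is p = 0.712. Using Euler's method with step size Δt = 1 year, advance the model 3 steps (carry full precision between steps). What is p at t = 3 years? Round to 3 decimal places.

0.835

Update rule: p ← p + [c·p·(1−p) − e·p]·Δt with Δt = 1.
step 1: Δp = +0.05737, p = 0.76937
step 2: Δp = +0.03984, p = 0.80921
step 3: Δp = +0.02572, p = 0.83492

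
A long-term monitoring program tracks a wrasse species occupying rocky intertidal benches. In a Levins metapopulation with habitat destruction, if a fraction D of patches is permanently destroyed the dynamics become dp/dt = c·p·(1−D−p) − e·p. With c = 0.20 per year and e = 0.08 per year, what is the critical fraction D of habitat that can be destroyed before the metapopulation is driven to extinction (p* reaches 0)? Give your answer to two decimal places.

0.60

The nontrivial equilibrium is p* = (1−D) − e/c; extinction occurs when this hits zero.
So D_crit = 1 − e/c = 1 − 0.08/0.20 = 1 − 0.4000 = 0.6000.
Note this equals the original equilibrium occupancy — the Levins extinction-debt result.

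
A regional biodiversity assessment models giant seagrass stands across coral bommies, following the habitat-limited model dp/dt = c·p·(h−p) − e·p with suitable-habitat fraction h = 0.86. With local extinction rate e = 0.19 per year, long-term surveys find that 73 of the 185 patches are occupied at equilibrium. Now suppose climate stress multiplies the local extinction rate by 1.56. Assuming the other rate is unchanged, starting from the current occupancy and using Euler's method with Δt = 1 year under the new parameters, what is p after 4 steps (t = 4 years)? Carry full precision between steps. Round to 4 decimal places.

Observed p* = 73/185 = 0.39459.
Balance c(h−p*) = e gives c = e/(0.86 − 0.39459) = 0.19/0.46541 = 0.40825.
Starting from p₀ = 0.39459; update p ← p + (dp/dt)·Δt with the new parameters.
p: 0.39459 → 0.35261  (Δp = -0.04198)
p: 0.35261 → 0.32114  (Δp = -0.03147)
p: 0.32114 → 0.29660  (Δp = -0.02454)
p: 0.29660 → 0.27691  (Δp = -0.01969)

0.2769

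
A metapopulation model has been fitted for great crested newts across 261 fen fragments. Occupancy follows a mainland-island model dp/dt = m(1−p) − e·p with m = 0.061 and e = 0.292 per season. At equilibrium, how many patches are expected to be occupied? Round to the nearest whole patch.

45

p* = m/(m+e) = 0.061/0.3530 = 0.1728.
Expected occupied patches = N × p* = 261 × 0.1728 = 45.10 ≈ 45.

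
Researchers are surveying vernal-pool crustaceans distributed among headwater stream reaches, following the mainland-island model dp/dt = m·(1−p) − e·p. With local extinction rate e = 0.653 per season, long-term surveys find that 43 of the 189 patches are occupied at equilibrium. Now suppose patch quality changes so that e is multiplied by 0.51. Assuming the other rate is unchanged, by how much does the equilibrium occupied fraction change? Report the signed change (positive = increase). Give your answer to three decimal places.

Observed p* = 43/189 = 0.22751.
Balance m(1−p*) = e·p* gives m = e·p*/(1−p*) = 0.653×0.22751/0.77249 = 0.19232.
New p* = m/(m+e) = 0.19232/(0.19232+0.33303) = 0.36608.
Δp* = 0.36608 − 0.22751 = +0.13857.

0.139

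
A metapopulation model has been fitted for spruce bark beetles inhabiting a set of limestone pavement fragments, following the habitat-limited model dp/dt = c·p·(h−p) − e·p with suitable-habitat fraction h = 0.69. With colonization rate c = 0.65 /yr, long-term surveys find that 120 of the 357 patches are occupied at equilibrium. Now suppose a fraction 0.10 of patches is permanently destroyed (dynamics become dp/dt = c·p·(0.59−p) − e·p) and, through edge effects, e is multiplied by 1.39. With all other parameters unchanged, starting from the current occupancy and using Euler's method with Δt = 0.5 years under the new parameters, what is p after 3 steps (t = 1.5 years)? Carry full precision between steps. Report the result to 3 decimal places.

0.271

Observed p* = 120/357 = 0.33613.
Balance c(h−p*) = e gives e = 0.65×(0.69 − 0.33613) = 0.23001.
Starting from p₀ = 0.33613; update p ← p + (dp/dt)·Δt with the new parameters.
step 1: Δp = -0.02600, p = 0.31013
step 2: Δp = -0.02137, p = 0.28876
step 3: Δp = -0.01789, p = 0.27087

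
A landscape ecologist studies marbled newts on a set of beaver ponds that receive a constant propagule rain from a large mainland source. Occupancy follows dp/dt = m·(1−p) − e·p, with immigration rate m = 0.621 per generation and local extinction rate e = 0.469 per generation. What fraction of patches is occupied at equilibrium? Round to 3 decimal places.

Setting dp/dt = 0: m − m·p* = e·p*, so m = (m+e)·p*.
p* = m/(m+e) = 0.621/(0.621+0.469) = 0.621/1.0900 = 0.5697.

0.570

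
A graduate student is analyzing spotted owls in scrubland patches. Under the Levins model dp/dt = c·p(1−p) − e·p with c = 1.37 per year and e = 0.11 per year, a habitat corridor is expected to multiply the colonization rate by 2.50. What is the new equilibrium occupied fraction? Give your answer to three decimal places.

0.968

Before: p* = 1 − 0.11/1.37 = 0.9197.
After the change, c = 3.425, e = 0.11, so p* = 1 − 0.11/3.425 = 0.9679.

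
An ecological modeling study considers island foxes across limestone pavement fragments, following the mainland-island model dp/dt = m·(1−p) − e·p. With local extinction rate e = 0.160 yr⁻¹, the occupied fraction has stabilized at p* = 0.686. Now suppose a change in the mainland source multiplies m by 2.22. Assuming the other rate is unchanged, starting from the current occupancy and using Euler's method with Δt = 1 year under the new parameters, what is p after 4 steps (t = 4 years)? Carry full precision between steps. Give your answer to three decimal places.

0.829

Balance m(1−p*) = e·p* gives m = e·p*/(1−p*) = 0.160×0.68600/0.31400 = 0.34955.
Starting from p₀ = 0.68600; update p ← p + (dp/dt)·Δt with the new parameters.
t = 1: p = 0.68600 + (+0.13391) = 0.81991
t = 2: p = 0.81991 + (+0.00857) = 0.82848
t = 3: p = 0.82848 + (+0.00055) = 0.82902
t = 4: p = 0.82902 + (+0.00004) = 0.82906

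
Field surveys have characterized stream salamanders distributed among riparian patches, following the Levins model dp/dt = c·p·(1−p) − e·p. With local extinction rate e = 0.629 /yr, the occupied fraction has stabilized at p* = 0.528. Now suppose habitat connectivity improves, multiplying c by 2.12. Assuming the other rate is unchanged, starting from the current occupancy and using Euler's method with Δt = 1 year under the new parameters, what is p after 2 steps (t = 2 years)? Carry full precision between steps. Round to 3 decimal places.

0.588

Balance c(1−p*) = e gives c = e/(1 − 0.52800) = 0.629/0.47200 = 1.33263.
Starting from p₀ = 0.52800; update p ← p + (dp/dt)·Δt with the new parameters.
t = 1: p = 0.52800 + (+0.37197) = 0.89997
t = 2: p = 0.89997 + (-0.31173) = 0.58823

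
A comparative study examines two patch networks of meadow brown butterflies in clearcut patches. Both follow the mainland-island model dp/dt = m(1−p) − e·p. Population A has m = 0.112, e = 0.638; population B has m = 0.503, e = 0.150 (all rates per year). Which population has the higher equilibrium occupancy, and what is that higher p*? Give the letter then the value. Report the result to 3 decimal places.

A: p*_A = m/(m+e) = 0.112/0.7500 = 0.1493.
B: p*_B = 0.503/0.6530 = 0.7703.
B is higher at 0.7703.

B, 0.770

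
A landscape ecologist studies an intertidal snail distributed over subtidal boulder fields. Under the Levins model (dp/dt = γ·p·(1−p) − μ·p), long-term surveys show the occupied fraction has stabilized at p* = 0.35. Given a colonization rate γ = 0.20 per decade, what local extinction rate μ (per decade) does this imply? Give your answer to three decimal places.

At equilibrium γ(1−p*) = μ.
μ = 0.20 × (1 − 0.35) = 0.20 × 0.6500 = 0.1300.

0.130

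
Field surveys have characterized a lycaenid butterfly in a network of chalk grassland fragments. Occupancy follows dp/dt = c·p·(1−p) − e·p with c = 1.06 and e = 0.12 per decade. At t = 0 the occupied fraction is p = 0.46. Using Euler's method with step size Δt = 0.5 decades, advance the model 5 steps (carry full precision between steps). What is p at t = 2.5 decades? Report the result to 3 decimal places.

Update rule: p ← p + [c·p·(1−p) − e·p]·Δt with Δt = 0.5.
step 1: Δp = +0.10405, p = 0.56405
step 2: Δp = +0.09648, p = 0.66053
step 3: Δp = +0.07921, p = 0.73974
step 4: Δp = +0.05765, p = 0.79740
step 5: Δp = +0.03778, p = 0.83518

0.835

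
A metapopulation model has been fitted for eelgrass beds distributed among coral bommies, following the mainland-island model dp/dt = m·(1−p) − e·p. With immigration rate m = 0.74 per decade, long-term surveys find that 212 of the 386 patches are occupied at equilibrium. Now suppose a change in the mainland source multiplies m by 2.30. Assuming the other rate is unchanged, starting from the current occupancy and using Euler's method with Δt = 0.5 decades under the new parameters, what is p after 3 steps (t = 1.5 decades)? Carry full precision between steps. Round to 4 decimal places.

0.7377

Observed p* = 212/386 = 0.54922.
Balance m(1−p*) = e·p* gives e = m(1−p*)/p* = 0.74×0.45078/0.54922 = 0.60736.
Starting from p₀ = 0.54922; update p ← p + (dp/dt)·Δt with the new parameters.
step 1: Δp = +0.21682, p = 0.76605
step 2: Δp = -0.03354, p = 0.73251
step 3: Δp = +0.00519, p = 0.73770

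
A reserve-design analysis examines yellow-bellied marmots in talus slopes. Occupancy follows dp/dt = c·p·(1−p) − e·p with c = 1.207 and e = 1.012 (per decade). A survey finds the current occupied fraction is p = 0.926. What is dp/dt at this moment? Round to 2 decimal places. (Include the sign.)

Colonization term: c·p·(1−p) = 1.207×0.926×0.0740 = 0.08271.
Extinction term: e·p = 0.93711.
dp/dt = 0.08271 − 0.93711 = -0.85440.

-0.85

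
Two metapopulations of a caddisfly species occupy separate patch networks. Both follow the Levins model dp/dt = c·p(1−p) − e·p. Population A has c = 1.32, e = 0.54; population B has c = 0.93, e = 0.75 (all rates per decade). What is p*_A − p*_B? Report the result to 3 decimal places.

A: p*_A = 1 − 0.54/1.32 = 0.5909.
B: p*_B = 1 − 0.75/0.93 = 0.1935.
p*_A − p*_B = 0.5909 − 0.1935 = 0.3974.

0.397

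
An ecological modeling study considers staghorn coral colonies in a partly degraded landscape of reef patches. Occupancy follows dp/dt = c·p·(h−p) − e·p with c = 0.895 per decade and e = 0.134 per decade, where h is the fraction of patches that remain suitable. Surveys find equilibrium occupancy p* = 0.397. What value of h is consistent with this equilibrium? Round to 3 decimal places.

At equilibrium c(h−p*) = e, so h = p* + e/c.
h = 0.397 + 0.134/0.895 = 0.397 + 0.1497 = 0.5467.

0.547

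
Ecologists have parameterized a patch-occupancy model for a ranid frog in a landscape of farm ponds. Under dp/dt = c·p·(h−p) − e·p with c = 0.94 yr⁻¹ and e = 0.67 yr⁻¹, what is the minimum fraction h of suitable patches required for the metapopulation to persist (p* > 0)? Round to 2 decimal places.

p* = h − e/c is positive only when h > e/c.
h_min = e/c = 0.67/0.94 = 0.7128.

0.71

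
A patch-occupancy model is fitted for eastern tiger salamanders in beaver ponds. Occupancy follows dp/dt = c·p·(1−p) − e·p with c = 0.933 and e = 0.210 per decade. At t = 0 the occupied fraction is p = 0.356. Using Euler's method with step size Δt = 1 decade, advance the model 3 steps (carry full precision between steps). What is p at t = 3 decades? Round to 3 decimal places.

0.712

Update rule: p ← p + [c·p·(1−p) − e·p]·Δt with Δt = 1.
  1  |  dp/dt·Δt = +0.139143  |  p_1 = 0.495143
  2  |  dp/dt·Δt = +0.129248  |  p_2 = 0.624391
  3  |  dp/dt·Δt = +0.087691  |  p_3 = 0.712083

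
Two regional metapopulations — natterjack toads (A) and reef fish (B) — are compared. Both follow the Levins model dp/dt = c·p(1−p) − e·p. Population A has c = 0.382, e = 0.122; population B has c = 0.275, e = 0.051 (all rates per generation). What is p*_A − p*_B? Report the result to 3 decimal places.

-0.134

A: p*_A = 1 − 0.122/0.382 = 0.6806.
B: p*_B = 1 − 0.051/0.275 = 0.8145.
p*_A − p*_B = 0.6806 − 0.8145 = -0.1339.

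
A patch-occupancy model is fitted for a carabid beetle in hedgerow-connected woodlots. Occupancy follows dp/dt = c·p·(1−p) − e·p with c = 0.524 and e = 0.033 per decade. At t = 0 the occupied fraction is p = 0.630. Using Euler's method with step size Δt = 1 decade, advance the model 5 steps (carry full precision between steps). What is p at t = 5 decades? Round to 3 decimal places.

Update rule: p ← p + [c·p·(1−p) − e·p]·Δt with Δt = 1.
p: 0.63000 → 0.73135  (Δp = +0.10135)
p: 0.73135 → 0.81017  (Δp = +0.07882)
p: 0.81017 → 0.86402  (Δp = +0.05385)
p: 0.86402 → 0.89707  (Δp = +0.03305)
p: 0.89707 → 0.91585  (Δp = +0.01878)

0.916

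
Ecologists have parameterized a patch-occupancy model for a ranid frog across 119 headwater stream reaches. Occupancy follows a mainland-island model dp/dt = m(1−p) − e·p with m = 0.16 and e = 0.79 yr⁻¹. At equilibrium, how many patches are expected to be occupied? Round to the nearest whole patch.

p* = m/(m+e) = 0.16/0.9500 = 0.1684.
Expected occupied patches = N × p* = 119 × 0.1684 = 20.04 ≈ 20.

20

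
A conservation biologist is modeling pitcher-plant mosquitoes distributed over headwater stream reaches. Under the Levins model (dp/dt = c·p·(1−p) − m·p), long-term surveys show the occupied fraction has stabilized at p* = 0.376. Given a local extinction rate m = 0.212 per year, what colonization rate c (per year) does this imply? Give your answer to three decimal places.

At equilibrium c(1−p*) = m, so c = m/(1−p*).
c = 0.212/(1 − 0.376) = 0.212/0.6240 = 0.3397.

0.340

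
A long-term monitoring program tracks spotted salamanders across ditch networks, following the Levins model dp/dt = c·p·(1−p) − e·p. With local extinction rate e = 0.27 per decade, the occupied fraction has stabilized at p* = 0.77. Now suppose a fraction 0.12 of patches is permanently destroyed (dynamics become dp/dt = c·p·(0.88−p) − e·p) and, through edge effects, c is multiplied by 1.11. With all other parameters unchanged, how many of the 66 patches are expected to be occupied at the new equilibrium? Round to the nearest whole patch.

Balance c(1−p*) = e gives c = e/(1 − 0.77000) = 0.27/0.23000 = 1.17391.
New p* = 0.88 − e/c = 0.88 − 0.27000/1.30304 = 0.67279.
Expected occupied = 66 × 0.67279 = 44.40 ≈ 44.

44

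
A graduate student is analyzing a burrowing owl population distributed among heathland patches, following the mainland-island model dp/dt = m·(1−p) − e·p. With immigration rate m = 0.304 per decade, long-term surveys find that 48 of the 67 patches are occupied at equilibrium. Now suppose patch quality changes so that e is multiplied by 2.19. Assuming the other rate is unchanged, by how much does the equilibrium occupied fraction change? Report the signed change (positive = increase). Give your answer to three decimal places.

Observed p* = 48/67 = 0.71642.
Balance m(1−p*) = e·p* gives e = m(1−p*)/p* = 0.304×0.28358/0.71642 = 0.12033.
New p* = m/(m+e) = 0.30400/(0.30400+0.26352) = 0.53566.
Δp* = 0.53566 − 0.71642 = -0.18076.

-0.181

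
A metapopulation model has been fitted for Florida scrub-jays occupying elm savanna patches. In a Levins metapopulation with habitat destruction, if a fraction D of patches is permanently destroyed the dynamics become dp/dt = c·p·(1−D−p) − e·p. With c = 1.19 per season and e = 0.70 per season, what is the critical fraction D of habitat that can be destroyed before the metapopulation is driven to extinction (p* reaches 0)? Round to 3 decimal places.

The nontrivial equilibrium is p* = (1−D) − e/c; extinction occurs when this hits zero.
So D_crit = 1 − e/c = 1 − 0.70/1.19 = 1 − 0.5882 = 0.4118.
This equals the undisturbed p*, a classic result of Lande's extension.

0.412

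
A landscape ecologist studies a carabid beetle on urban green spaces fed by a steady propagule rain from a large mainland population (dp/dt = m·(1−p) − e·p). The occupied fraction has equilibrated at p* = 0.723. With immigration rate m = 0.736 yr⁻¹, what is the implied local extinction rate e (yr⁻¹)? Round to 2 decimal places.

At equilibrium m(1−p*) = e·p*, so e = m(1−p*)/p*.
e = 0.736 × 0.2770 / 0.723 = 0.2820.

0.28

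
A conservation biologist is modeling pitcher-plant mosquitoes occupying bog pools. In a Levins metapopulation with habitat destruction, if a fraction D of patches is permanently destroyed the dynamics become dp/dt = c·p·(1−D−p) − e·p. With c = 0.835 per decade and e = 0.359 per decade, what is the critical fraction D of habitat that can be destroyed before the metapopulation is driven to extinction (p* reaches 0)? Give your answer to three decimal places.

0.570

The nontrivial equilibrium is p* = (1−D) − e/c; extinction occurs when this hits zero.
So D_crit = 1 − e/c = 1 − 0.359/0.835 = 1 − 0.4299 = 0.5701.
This equals the undisturbed p*, a classic result of Lande's extension.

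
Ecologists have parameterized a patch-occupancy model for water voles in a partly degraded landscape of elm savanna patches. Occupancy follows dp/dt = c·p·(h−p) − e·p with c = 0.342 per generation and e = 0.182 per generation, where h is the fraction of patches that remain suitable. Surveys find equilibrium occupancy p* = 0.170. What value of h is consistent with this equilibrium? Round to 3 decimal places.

At equilibrium c(h−p*) = e, so h = p* + e/c.
h = 0.170 + 0.182/0.342 = 0.170 + 0.5322 = 0.7022.

0.702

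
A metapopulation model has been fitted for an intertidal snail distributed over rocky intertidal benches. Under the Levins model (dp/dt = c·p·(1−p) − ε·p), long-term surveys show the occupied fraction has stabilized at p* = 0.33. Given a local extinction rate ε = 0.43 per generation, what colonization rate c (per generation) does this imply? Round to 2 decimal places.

0.64

At equilibrium c(1−p*) = ε, so c = ε/(1−p*).
c = 0.43/(1 − 0.33) = 0.43/0.6700 = 0.6418.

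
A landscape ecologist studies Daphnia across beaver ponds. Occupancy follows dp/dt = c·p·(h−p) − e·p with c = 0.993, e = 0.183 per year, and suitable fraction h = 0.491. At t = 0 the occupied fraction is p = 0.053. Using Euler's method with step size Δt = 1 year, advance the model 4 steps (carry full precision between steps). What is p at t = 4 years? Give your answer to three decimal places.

0.121

Update rule: p ← p + [c·p·(h−p) − e·p]·Δt with Δt = 1.
step 1: Δp = +0.01335, p = 0.06635
step 2: Δp = +0.01584, p = 0.08219
step 3: Δp = +0.01832, p = 0.10051
step 4: Δp = +0.02058, p = 0.12109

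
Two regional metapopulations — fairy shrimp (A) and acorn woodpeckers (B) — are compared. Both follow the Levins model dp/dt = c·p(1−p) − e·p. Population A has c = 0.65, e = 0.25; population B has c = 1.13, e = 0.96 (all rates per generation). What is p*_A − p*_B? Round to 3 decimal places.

0.465

A: p*_A = 1 − 0.25/0.65 = 0.6154.
B: p*_B = 1 − 0.96/1.13 = 0.1504.
p*_A − p*_B = 0.6154 − 0.1504 = 0.4649.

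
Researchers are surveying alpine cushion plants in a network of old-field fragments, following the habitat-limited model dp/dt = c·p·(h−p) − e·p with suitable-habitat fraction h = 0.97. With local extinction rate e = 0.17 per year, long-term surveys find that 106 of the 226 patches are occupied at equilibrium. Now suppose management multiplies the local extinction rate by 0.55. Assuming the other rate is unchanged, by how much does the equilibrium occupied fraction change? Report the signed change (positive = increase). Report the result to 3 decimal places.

0.225

Observed p* = 106/226 = 0.46903.
Balance c(h−p*) = e gives c = e/(0.97 − 0.46903) = 0.17/0.50097 = 0.33934.
New p* = 0.97 − e/c = 0.97 − 0.09350/0.33934 = 0.69447.
Δp* = 0.69447 − 0.46903 = +0.22544.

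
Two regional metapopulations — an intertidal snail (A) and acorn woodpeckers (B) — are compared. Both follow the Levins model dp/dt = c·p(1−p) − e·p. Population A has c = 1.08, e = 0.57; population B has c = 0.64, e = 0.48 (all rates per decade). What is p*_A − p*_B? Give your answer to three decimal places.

A: p*_A = 1 − 0.57/1.08 = 0.4722.
B: p*_B = 1 − 0.48/0.64 = 0.2500.
p*_A − p*_B = 0.4722 − 0.2500 = 0.2222.

0.222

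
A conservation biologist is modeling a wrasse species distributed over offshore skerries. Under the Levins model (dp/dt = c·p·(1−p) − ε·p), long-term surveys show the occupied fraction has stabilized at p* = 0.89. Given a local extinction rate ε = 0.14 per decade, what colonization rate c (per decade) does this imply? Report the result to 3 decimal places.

1.273

At equilibrium c(1−p*) = ε, so c = ε/(1−p*).
c = 0.14/(1 − 0.89) = 0.14/0.1100 = 1.2727.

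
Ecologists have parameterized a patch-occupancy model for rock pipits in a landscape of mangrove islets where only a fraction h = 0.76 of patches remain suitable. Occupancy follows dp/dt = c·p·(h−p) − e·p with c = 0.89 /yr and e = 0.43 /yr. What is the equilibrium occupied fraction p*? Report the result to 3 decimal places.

0.277

Setting dp/dt = 0 and dividing by p* gives c·(h−p*) = e.
So p* = h − e/c = 0.76 − 0.43/0.89 = 0.76 − 0.4831 = 0.2769.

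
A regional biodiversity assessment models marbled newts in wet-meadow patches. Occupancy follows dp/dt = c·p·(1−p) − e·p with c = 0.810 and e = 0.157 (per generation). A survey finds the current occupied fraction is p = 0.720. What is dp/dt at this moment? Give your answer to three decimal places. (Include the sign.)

0.050

Colonization term: c·p·(1−p) = 0.810×0.720×0.2800 = 0.16330.
Extinction term: e·p = 0.11304.
dp/dt = 0.16330 − 0.11304 = 0.05026.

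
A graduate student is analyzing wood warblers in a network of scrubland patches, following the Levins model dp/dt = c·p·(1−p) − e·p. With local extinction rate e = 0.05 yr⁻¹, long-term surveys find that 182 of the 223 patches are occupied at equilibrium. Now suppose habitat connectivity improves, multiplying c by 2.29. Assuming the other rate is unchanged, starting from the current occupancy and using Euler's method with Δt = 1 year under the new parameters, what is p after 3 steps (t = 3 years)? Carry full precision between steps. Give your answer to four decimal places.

0.9094

Observed p* = 182/223 = 0.81614.
Balance c(1−p*) = e gives c = e/(1 − 0.81614) = 0.05/0.18386 = 0.27195.
Starting from p₀ = 0.81614; update p ← p + (dp/dt)·Δt with the new parameters.
t = 1: p = 0.81614 + (+0.05264) = 0.86878
t = 2: p = 0.86878 + (+0.02755) = 0.89634
t = 3: p = 0.89634 + (+0.01305) = 0.90939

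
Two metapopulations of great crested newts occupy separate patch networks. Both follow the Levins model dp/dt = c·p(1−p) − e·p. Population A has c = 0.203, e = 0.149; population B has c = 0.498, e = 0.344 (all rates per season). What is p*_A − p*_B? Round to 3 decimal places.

-0.043

A: p*_A = 1 − 0.149/0.203 = 0.2660.
B: p*_B = 1 − 0.344/0.498 = 0.3092.
p*_A − p*_B = 0.2660 − 0.3092 = -0.0432.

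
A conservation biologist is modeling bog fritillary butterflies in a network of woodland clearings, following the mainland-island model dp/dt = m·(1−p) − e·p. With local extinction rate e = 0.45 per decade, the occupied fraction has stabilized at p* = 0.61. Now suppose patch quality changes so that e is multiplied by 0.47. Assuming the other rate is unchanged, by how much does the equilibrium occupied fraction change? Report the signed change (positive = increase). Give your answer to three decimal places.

Balance m(1−p*) = e·p* gives m = e·p*/(1−p*) = 0.45×0.61000/0.39000 = 0.70385.
New p* = m/(m+e) = 0.70385/(0.70385+0.21150) = 0.76894.
Δp* = 0.76894 − 0.61000 = +0.15894.

0.159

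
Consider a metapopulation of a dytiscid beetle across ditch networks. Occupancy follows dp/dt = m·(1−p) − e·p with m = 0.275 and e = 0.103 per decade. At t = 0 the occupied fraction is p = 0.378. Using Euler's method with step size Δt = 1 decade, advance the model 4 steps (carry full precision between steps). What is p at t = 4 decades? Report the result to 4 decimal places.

Update rule: p ← p + [m·(1−p) − e·p]·Δt with Δt = 1.
step 1: Δp = +0.13212, p = 0.51012
step 2: Δp = +0.08218, p = 0.59229
step 3: Δp = +0.05111, p = 0.64341
step 4: Δp = +0.03179, p = 0.67520

0.6752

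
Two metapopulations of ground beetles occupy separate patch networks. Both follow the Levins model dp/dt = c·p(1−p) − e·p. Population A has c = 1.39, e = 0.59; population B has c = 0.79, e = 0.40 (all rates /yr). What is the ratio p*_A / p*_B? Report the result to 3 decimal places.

1.166

A: p*_A = 1 − 0.59/1.39 = 0.5755.
B: p*_B = 1 − 0.40/0.79 = 0.4937.
p*_A / p*_B = 0.5755/0.4937 = 1.1658.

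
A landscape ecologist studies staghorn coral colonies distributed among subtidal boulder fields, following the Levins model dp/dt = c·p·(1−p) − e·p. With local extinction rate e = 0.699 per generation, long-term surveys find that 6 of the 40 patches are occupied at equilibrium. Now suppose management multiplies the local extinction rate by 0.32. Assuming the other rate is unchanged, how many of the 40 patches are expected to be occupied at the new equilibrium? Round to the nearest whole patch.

Observed p* = 6/40 = 0.15000.
Balance c(1−p*) = e gives c = e/(1 − 0.15000) = 0.699/0.85000 = 0.82235.
New p* = 1 − e/c = 1 − 0.22368/0.82235 = 0.72800.
Expected occupied = 40 × 0.72800 = 29.12 ≈ 29.

29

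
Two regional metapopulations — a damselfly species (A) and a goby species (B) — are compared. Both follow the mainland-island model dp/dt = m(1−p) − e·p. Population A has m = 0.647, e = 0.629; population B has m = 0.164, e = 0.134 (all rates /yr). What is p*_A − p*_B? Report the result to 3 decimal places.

-0.043

A: p*_A = m/(m+e) = 0.647/1.2760 = 0.5071.
B: p*_B = 0.164/0.2980 = 0.5503.
p*_A − p*_B = 0.5071 − 0.5503 = -0.0433.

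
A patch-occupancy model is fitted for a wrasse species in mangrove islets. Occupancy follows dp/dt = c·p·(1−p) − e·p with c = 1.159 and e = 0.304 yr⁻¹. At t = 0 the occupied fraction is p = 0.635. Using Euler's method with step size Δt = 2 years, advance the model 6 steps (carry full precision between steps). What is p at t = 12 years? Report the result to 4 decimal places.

Update rule: p ← p + [c·p·(1−p) − e·p]·Δt with Δt = 2.
step 1: Δp = +0.15117, p = 0.78617
step 2: Δp = -0.08833, p = 0.69785
step 3: Δp = +0.06448, p = 0.76232
step 4: Δp = -0.04350, p = 0.71882
step 5: Δp = +0.03146, p = 0.75029
step 6: Δp = -0.02188, p = 0.72841

0.7284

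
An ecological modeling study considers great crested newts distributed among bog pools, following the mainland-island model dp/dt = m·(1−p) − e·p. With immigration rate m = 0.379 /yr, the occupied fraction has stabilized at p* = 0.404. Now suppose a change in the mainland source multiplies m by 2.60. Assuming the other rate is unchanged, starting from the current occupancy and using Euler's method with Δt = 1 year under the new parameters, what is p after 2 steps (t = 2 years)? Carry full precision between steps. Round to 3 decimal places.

Balance m(1−p*) = e·p* gives e = m(1−p*)/p* = 0.379×0.59600/0.40400 = 0.55912.
Starting from p₀ = 0.40400; update p ← p + (dp/dt)·Δt with the new parameters.
step 1: Δp = +0.36141, p = 0.76541
step 2: Δp = -0.19680, p = 0.56862

0.569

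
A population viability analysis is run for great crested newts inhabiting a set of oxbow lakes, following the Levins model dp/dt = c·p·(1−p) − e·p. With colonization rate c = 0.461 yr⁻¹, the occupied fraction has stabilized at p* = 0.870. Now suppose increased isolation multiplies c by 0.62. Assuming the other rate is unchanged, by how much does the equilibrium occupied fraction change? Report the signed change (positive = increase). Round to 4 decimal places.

Balance c(1−p*) = e gives e = 0.461×(1 − 0.87000) = 0.05993.
New p* = 1 − e/c = 1 − 0.05993/0.28582 = 0.79032.
Δp* = 0.79032 − 0.87000 = -0.07968.

-0.0797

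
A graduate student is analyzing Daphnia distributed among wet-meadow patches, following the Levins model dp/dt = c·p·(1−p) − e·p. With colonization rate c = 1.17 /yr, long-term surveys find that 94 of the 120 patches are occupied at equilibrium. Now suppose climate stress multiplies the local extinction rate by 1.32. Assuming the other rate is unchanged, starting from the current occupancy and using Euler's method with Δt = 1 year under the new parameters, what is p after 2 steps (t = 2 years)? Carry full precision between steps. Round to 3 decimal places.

0.715

Observed p* = 94/120 = 0.78333.
Balance c(1−p*) = e gives e = 1.17×(1 − 0.78333) = 0.25350.
Starting from p₀ = 0.78333; update p ← p + (dp/dt)·Δt with the new parameters.
step 1: Δp = -0.06354, p = 0.71979
step 2: Δp = -0.00488, p = 0.71491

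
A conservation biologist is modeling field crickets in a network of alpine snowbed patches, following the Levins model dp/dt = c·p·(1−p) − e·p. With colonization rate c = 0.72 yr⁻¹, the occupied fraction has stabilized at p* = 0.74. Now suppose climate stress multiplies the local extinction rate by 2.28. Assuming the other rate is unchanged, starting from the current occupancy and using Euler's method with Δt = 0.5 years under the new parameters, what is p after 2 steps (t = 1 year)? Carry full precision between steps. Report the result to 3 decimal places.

0.594

Balance c(1−p*) = e gives e = 0.72×(1 − 0.74000) = 0.18720.
Starting from p₀ = 0.74000; update p ← p + (dp/dt)·Δt with the new parameters.
p: 0.74000 → 0.65134  (Δp = -0.08866)
p: 0.65134 → 0.59409  (Δp = -0.05725)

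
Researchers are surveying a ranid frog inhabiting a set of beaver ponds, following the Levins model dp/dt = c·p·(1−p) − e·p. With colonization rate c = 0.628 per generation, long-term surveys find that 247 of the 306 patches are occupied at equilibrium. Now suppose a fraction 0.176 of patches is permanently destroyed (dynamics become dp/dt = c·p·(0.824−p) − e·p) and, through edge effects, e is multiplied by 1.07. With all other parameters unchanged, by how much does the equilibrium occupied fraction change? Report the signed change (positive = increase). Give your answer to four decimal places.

Observed p* = 247/306 = 0.80719.
Balance c(1−p*) = e gives e = 0.628×(1 − 0.80719) = 0.12108.
New p* = 0.824 − e/c = 0.824 − 0.12956/0.62800 = 0.61769.
Δp* = 0.61769 − 0.80719 = -0.18950.

-0.1895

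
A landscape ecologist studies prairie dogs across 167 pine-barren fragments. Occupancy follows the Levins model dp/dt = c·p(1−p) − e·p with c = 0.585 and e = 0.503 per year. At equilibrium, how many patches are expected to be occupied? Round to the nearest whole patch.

23

p* = 1 − e/c = 1 − 0.503/0.585 = 0.1402.
Expected occupied patches = N × p* = 167 × 0.1402 = 23.41 ≈ 23.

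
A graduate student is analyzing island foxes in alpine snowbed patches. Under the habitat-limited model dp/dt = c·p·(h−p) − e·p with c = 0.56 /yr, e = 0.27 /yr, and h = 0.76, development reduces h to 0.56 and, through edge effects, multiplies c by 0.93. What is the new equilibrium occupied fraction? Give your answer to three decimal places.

Before: p* = h − e/c = 0.76 − 0.27/0.56 = 0.76 − 0.4821 = 0.2779.
After: c = 0.5208, e = 0.27, h = 0.56; p* = 0.56 − 0.27/0.5208 = 0.0416.

0.042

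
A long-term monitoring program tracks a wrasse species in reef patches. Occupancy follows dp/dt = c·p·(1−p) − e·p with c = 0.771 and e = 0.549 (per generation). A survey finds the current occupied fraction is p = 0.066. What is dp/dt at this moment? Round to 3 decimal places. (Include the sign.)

Colonization term: c·p·(1−p) = 0.771×0.066×0.9340 = 0.04753.
Extinction term: e·p = 0.03623.
dp/dt = 0.04753 − 0.03623 = 0.01129.

0.011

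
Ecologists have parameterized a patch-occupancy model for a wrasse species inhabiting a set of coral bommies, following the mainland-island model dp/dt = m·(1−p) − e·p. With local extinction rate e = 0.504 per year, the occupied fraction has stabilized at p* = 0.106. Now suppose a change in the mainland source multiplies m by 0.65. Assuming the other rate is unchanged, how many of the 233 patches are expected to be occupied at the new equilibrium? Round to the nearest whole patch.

Balance m(1−p*) = e·p* gives m = e·p*/(1−p*) = 0.504×0.10600/0.89400 = 0.05976.
New p* = m/(m+e) = 0.03884/(0.03884+0.50400) = 0.07155.
Expected occupied = 233 × 0.07155 = 16.67 ≈ 17.

17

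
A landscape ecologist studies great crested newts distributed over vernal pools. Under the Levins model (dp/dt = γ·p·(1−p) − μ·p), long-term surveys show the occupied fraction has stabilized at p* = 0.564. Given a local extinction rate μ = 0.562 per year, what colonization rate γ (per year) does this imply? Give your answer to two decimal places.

At equilibrium γ(1−p*) = μ, so γ = μ/(1−p*).
γ = 0.562/(1 − 0.564) = 0.562/0.4360 = 1.2890.

1.29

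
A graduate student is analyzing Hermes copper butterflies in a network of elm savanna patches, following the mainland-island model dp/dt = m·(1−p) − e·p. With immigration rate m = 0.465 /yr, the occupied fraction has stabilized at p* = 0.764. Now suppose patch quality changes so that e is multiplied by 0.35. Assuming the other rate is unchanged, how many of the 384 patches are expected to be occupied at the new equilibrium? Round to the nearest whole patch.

347

Balance m(1−p*) = e·p* gives e = m(1−p*)/p* = 0.465×0.23600/0.76400 = 0.14364.
New p* = m/(m+e) = 0.46500/(0.46500+0.05027) = 0.90244.
Expected occupied = 384 × 0.90244 = 346.54 ≈ 347.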